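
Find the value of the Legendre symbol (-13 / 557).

First reduce: -13 ≡ 544 (mod 557).
Pull out 2^5: since 557 ≡ 5 (mod 8), (2/557) = -1, so (2/557)^5 = -1.
Reciprocity: 17 ≡ 1 and 557 ≡ 1 (mod 4), so (17/557) = +(557/17).
Reduce top mod 17: now compute (13/17).
Reciprocity: 13 ≡ 1 and 17 ≡ 1 (mod 4), so (13/17) = +(17/13).
Reduce top mod 13: now compute (4/13).
Pull out 2^2: since 13 ≡ 5 (mod 8), (2/13) = -1, so (2/13)^2 = +1.
Reached (1/13) = 1. Collecting the sign flips along the way, the symbol is -1.

-1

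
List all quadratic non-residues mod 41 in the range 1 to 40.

3 6 7 11 12 13 14 15 17 19 22 24 26 27 28 29 30 34 35 38

Square k = 1,…,20 (k and 41−k give the same square):
1²=1, 2²=4, 3²=9, 4²=16, 5²=25, 6²=36, 7²≡8, 8²≡23, 9²≡40, 10²≡18, 11²≡39, 12²≡21, 13²≡5, 14²≡32, 15²≡20, 16²≡10, 17²≡2, 18²≡37, 19²≡33, 20²≡31 (mod 41).
The residues are {1, 2, 4, 5, 8, 9, 10, 16, 18, 20, 21, 23, 25, 31, 32, 33, 36, 37, 39, 40}; the non-residues are the remaining 20 nonzero classes.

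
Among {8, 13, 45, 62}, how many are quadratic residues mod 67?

1

(8/67) = -1 → non-residue.
(13/67) = -1 → non-residue.
(45/67) = -1 → non-residue.
(62/67) = +1 → QR.
Total quadratic residues among the 4: 1.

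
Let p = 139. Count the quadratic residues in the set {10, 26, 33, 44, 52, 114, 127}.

3

(10/139) = -1 → non-residue.
(26/139) = -1 → non-residue.
(33/139) = -1 → non-residue.
(44/139) = +1 → QR.
(52/139) = +1 → QR.
(114/139) = -1 → non-residue.
(127/139) = +1 → QR.
Total quadratic residues among the 7: 3.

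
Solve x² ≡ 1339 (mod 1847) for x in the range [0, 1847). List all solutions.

Since 1847 ≡ 3 (mod 4), a square root of 1339 is 1339^((1847+1)/4) = 1339^462 mod 1847.
Repeated squaring: 1339^2≡1331, 1339^4≡288, 1339^8≡1676, 1339^16≡1536, 1339^32≡677, 1339^64≡273, 1339^128≡649, 1339^256≡85 (mod 1847).
1339^462 = 1339^(256+128+64+8+4+2) ≡ 1041 (mod 1847).
Check: 1041² = 1083681 ≡ 1339 (mod 1847). The two roots are 806 and 1041.

806, 1041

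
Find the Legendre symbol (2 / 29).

-1

Euler's criterion: (2/29) ≡ 2^14 (mod 29).
2^2 ≡ 4 (mod 29)
2^4 ≡ 16 (mod 29)
2^8 ≡ 24 (mod 29)
2^14 = 2^(8+4+2) ≡ 28 (mod 29).
Result is 28 ≡ −1, so (2/29) = −1.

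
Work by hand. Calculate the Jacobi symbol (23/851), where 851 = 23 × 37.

0

Reciprocity: 23 ≡ 3 and 851 ≡ 3 (mod 4), so (23/851) = −(851/23).
Reduce top mod 23: now compute (0/23).
Top reduces to 0: gcd > 1, so the symbol is 0.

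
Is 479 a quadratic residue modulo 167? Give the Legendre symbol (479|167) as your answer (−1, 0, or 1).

-1

First reduce: 479 ≡ 145 (mod 167).
Reciprocity: 145 ≡ 1 and 167 ≡ 3 (mod 4), so (145/167) = +(167/145).
Reduce top mod 145: now compute (22/145).
Pull out 2: since 145 ≡ 1 (mod 8), (2/145) = +1.
Reciprocity: 11 ≡ 3 and 145 ≡ 1 (mod 4), so (11/145) = +(145/11).
Reduce top mod 11: now compute (2/11).
Pull out 2: since 11 ≡ 3 (mod 8), (2/11) = -1.
Reached (1/11) = 1. Collecting the sign flips along the way, the symbol is -1.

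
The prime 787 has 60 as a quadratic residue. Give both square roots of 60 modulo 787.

Since 787 ≡ 3 (mod 4), a square root of 60 is 60^((787+1)/4) = 60^197 mod 787.
Repeated squaring: 60^2≡452, 60^4≡471, 60^8≡694, 60^16≡779, 60^32≡64, 60^64≡161, 60^128≡737 (mod 787).
60^197 = 60^(128+64+4+1) ≡ 368 (mod 787).
Check: 368² = 135424 ≡ 60 (mod 787). The two roots are 368 and 419.

368, 419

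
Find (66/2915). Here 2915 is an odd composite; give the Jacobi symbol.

Pull out 2: since 2915 ≡ 3 (mod 8), (2/2915) = -1.
Reciprocity: 33 ≡ 1 and 2915 ≡ 3 (mod 4), so (33/2915) = +(2915/33).
Reduce top mod 33: now compute (11/33).
Reciprocity: 11 ≡ 3 and 33 ≡ 1 (mod 4), so (11/33) = +(33/11).
Reduce top mod 11: now compute (0/11).
Top reduces to 0: gcd > 1, so the symbol is 0.

0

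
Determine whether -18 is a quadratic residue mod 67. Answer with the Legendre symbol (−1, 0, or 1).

1

First reduce: -18 ≡ 49 (mod 67).
Reciprocity: 49 ≡ 1 and 67 ≡ 3 (mod 4), so (49/67) = +(67/49).
Reduce top mod 49: now compute (18/49).
Pull out 2: since 49 ≡ 1 (mod 8), (2/49) = +1.
Reciprocity: 9 ≡ 1 and 49 ≡ 1 (mod 4), so (9/49) = +(49/9).
Reduce top mod 9: now compute (4/9).
Pull out 2^2: since 9 ≡ 1 (mod 8), (2/9) = +1, so (2/9)^2 = +1.
Reached (1/9) = 1. Collecting the sign flips along the way, the symbol is +1.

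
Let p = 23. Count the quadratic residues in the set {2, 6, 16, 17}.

(2/23) = +1 → QR.
(6/23) = +1 → QR.
(16/23) = +1 → QR.
(17/23) = -1 → non-residue.
Total quadratic residues among the 4: 3.

3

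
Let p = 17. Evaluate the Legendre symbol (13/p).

Euler's criterion: (13/17) ≡ 13^8 (mod 17).
13^2 ≡ 16 (mod 17)
13^4 ≡ 1 (mod 17)
13^8 ≡ 1 (mod 17)
13^8 = 13^(8) ≡ 1 (mod 17).
Result is 1, so (13/17) = 1.

1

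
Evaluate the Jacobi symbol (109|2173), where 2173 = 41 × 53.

1

Reciprocity: 109 ≡ 1 and 2173 ≡ 1 (mod 4), so (109/2173) = +(2173/109).
Reduce top mod 109: now compute (102/109).
Pull out 2: since 109 ≡ 5 (mod 8), (2/109) = -1.
Reciprocity: 51 ≡ 3 and 109 ≡ 1 (mod 4), so (51/109) = +(109/51).
Reduce top mod 51: now compute (7/51).
Reciprocity: 7 ≡ 3 and 51 ≡ 3 (mod 4), so (7/51) = −(51/7).
Reduce top mod 7: now compute (2/7).
Pull out 2: since 7 ≡ 7 (mod 8), (2/7) = +1.
Reached (1/7) = 1. Collecting the sign flips along the way, the symbol is +1.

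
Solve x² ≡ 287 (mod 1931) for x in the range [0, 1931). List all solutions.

Since 1931 ≡ 3 (mod 4), a square root of 287 is 287^((1931+1)/4) = 287^483 mod 1931.
Repeated squaring: 287^2≡1267, 287^4≡628, 287^8≡460, 287^16≡1121, 287^32≡1491, 287^64≡500, 287^128≡901, 287^256≡781 (mod 1931).
287^483 = 287^(256+128+64+32+2+1) ≡ 1089 (mod 1931).
Check: 1089² = 1185921 ≡ 287 (mod 1931). The two roots are 842 and 1089.

842, 1089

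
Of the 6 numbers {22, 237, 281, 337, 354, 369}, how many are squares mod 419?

5

(22/419) = +1 → QR.
(237/419) = +1 → QR.
(281/419) = +1 → QR.
(337/419) = +1 → QR.
(354/419) = -1 → non-residue.
(369/419) = +1 → QR.
Total quadratic residues among the 6: 5.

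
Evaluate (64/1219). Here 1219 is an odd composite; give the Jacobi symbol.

Pull out 2^6: since 1219 ≡ 3 (mod 8), (2/1219) = -1, so (2/1219)^6 = +1.
Reached (1/1219) = 1. Collecting the sign flips along the way, the symbol is +1.

1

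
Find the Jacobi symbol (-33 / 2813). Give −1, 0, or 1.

1

First reduce: -33 ≡ 2780 (mod 2813).
Pull out 2^2: since 2813 ≡ 5 (mod 8), (2/2813) = -1, so (2/2813)^2 = +1.
Reciprocity: 695 ≡ 3 and 2813 ≡ 1 (mod 4), so (695/2813) = +(2813/695).
Reduce top mod 695: now compute (33/695).
Reciprocity: 33 ≡ 1 and 695 ≡ 3 (mod 4), so (33/695) = +(695/33).
Reduce top mod 33: now compute (2/33).
Pull out 2: since 33 ≡ 1 (mod 8), (2/33) = +1.
Reached (1/33) = 1. Collecting the sign flips along the way, the symbol is +1.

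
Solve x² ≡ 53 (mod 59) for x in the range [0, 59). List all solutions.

Since 59 ≡ 3 (mod 4), a square root of 53 is 53^((59+1)/4) = 53^15 mod 59.
Repeated squaring: 53^2≡36, 53^4≡57, 53^8≡4 (mod 59).
53^15 = 53^(8+4+2+1) ≡ 17 (mod 59).
Check: 17² = 289 ≡ 53 (mod 59). The two roots are 17 and 42.

17, 42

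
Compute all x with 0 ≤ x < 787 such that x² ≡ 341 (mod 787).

Since 787 ≡ 3 (mod 4), a square root of 341 is 341^((787+1)/4) = 341^197 mod 787.
Repeated squaring: 341^2≡592, 341^4≡249, 341^8≡615, 341^16≡465, 341^32≡587, 341^64≡650, 341^128≡668 (mod 787).
341^197 = 341^(128+64+4+1) ≡ 600 (mod 787).
Check: 600² = 360000 ≡ 341 (mod 787). The two roots are 187 and 600.

187, 600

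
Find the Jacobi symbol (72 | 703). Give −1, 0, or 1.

Pull out 2^3: since 703 ≡ 7 (mod 8), (2/703) = +1, so (2/703)^3 = +1.
Reciprocity: 9 ≡ 1 and 703 ≡ 3 (mod 4), so (9/703) = +(703/9).
Reduce top mod 9: now compute (1/9).
Reached (1/9) = 1. Collecting the sign flips along the way, the symbol is +1.

1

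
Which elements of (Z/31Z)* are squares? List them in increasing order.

Square k = 1,…,15 (k and 31−k give the same square):
1²=1, 2²=4, 3²=9, 4²=16, 5²=25, 6²≡5, 7²≡18, 8²≡2, 9²≡19, 10²≡7, 11²≡28, 12²≡20, 13²≡14, 14²≡10, 15²≡8 (mod 31).
So the quadratic residues mod 31 are {1, 2, 4, 5, 7, 8, 9, 10, 14, 16, 18, 19, 20, 25, 28}.

1 2 4 5 7 8 9 10 14 16 18 19 20 25 28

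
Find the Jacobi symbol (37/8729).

Reciprocity: 37 ≡ 1 and 8729 ≡ 1 (mod 4), so (37/8729) = +(8729/37).
Reduce top mod 37: now compute (34/37).
Pull out 2: since 37 ≡ 5 (mod 8), (2/37) = -1.
Reciprocity: 17 ≡ 1 and 37 ≡ 1 (mod 4), so (17/37) = +(37/17).
Reduce top mod 17: now compute (3/17).
Reciprocity: 3 ≡ 3 and 17 ≡ 1 (mod 4), so (3/17) = +(17/3).
Reduce top mod 3: now compute (2/3).
Pull out 2: since 3 ≡ 3 (mod 8), (2/3) = -1.
Reached (1/3) = 1. Collecting the sign flips along the way, the symbol is +1.

1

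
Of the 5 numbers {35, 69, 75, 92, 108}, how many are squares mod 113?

(35/113) = -1 → non-residue.
(69/113) = +1 → QR.
(75/113) = -1 → non-residue.
(92/113) = -1 → non-residue.
(108/113) = -1 → non-residue.
Total quadratic residues among the 5: 1.

1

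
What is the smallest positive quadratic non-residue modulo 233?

(2/233) = +1, so 2 is a residue.
(3/233) = −1, so 3 is the smallest positive non-residue mod 233.

3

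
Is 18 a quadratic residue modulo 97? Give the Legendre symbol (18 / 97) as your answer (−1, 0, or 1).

Euler's criterion: (18/97) ≡ 18^48 (mod 97).
18^2 ≡ 33 (mod 97)
18^4 ≡ 22 (mod 97)
18^8 ≡ 96 (mod 97)
18^16 ≡ 1 (mod 97)
18^32 ≡ 1 (mod 97)
18^48 = 18^(32+16) ≡ 1 (mod 97).
Result is 1, so (18/97) = 1.

1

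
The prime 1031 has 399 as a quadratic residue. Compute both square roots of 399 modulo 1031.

177, 854

Since 1031 ≡ 3 (mod 4), a square root of 399 is 399^((1031+1)/4) = 399^258 mod 1031.
Repeated squaring: 399^2≡427, 399^4≡873, 399^8≡220, 399^16≡974, 399^32≡156, 399^64≡623, 399^128≡473, 399^256≡2 (mod 1031).
399^258 = 399^(256+2) ≡ 854 (mod 1031).
Check: 854² = 729316 ≡ 399 (mod 1031). The two roots are 177 and 854.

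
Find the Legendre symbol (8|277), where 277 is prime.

Pull out 2^3: since 277 ≡ 5 (mod 8), (2/277) = -1, so (2/277)^3 = -1.
Reached (1/277) = 1. Collecting the sign flips along the way, the symbol is -1.

-1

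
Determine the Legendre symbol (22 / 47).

-1

Euler's criterion: (22/47) ≡ 22^23 (mod 47).
22^2 ≡ 14 (mod 47)
22^4 ≡ 8 (mod 47)
22^8 ≡ 17 (mod 47)
22^16 ≡ 7 (mod 47)
22^23 = 22^(16+4+2+1) ≡ 46 (mod 47).
Result is 46 ≡ −1, so (22/47) = −1.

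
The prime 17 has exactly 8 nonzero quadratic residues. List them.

Square k = 1,…,8 (k and 17−k give the same square):
1²=1, 2²=4, 3²=9, 4²=16, 5²≡8, 6²≡2, 7²≡15, 8²≡13 (mod 17).
So the quadratic residues mod 17 are {1, 2, 4, 8, 9, 13, 15, 16}.

1 2 4 8 9 13 15 16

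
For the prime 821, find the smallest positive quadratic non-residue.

(2/821) = −1, so 2 is the smallest positive non-residue mod 821.

2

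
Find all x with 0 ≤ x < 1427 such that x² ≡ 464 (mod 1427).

Since 1427 ≡ 3 (mod 4), a square root of 464 is 464^((1427+1)/4) = 464^357 mod 1427.
Repeated squaring: 464^2≡1246, 464^4≡1367, 464^8≡746, 464^16≡1413, 464^32≡196, 464^64≡1314, 464^128≡1353, 464^256≡1195 (mod 1427).
464^357 = 464^(256+64+32+4+1) ≡ 361 (mod 1427).
Check: 361² = 130321 ≡ 464 (mod 1427). The two roots are 361 and 1066.

361, 1066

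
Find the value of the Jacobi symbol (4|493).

1

Pull out 2^2: since 493 ≡ 5 (mod 8), (2/493) = -1, so (2/493)^2 = +1.
Reached (1/493) = 1. Collecting the sign flips along the way, the symbol is +1.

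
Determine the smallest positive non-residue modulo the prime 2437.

2

(2/2437) = −1, so 2 is the smallest positive non-residue mod 2437.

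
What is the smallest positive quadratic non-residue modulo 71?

(2/71) = +1, so 2 is a residue.
(3/71) = +1, so 3 is a residue.
(4/71) = +1, so 4 is a residue.
(5/71) = +1, so 5 is a residue.
(6/71) = +1, so 6 is a residue.
(7/71) = −1, so 7 is the smallest positive non-residue mod 71.

7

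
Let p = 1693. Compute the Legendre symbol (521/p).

Reciprocity: 521 ≡ 1 and 1693 ≡ 1 (mod 4), so (521/1693) = +(1693/521).
Reduce top mod 521: now compute (130/521).
Pull out 2: since 521 ≡ 1 (mod 8), (2/521) = +1.
Reciprocity: 65 ≡ 1 and 521 ≡ 1 (mod 4), so (65/521) = +(521/65).
Reduce top mod 65: now compute (1/65).
Reached (1/65) = 1. Collecting the sign flips along the way, the symbol is +1.

1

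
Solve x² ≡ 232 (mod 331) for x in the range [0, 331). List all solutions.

Since 331 ≡ 3 (mod 4), a square root of 232 is 232^((331+1)/4) = 232^83 mod 331.
Repeated squaring: 232^2≡202, 232^4≡91, 232^8≡6, 232^16≡36, 232^32≡303, 232^64≡122 (mod 331).
232^83 = 232^(64+16+2+1) ≡ 296 (mod 331).
Check: 296² = 87616 ≡ 232 (mod 331). The two roots are 35 and 296.

35, 296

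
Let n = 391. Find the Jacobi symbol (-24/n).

1

First reduce: -24 ≡ 367 (mod 391).
Reciprocity: 367 ≡ 3 and 391 ≡ 3 (mod 4), so (367/391) = −(391/367).
Reduce top mod 367: now compute (24/367).
Pull out 2^3: since 367 ≡ 7 (mod 8), (2/367) = +1, so (2/367)^3 = +1.
Reciprocity: 3 ≡ 3 and 367 ≡ 3 (mod 4), so (3/367) = −(367/3).
Reduce top mod 3: now compute (1/3).
Reached (1/3) = 1. Collecting the sign flips along the way, the symbol is +1.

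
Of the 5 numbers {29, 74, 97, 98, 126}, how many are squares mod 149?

(29/149) = +1 → QR.
(74/149) = -1 → non-residue.
(97/149) = -1 → non-residue.
(98/149) = -1 → non-residue.
(126/149) = -1 → non-residue.
Total quadratic residues among the 5: 1.

1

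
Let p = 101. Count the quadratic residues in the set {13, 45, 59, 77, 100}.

(13/101) = +1 → QR.
(45/101) = +1 → QR.
(59/101) = -1 → non-residue.
(77/101) = +1 → QR.
(100/101) = +1 → QR.
Total quadratic residues among the 5: 4.

4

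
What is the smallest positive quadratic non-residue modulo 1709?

(2/1709) = −1, so 2 is the smallest positive non-residue mod 1709.

2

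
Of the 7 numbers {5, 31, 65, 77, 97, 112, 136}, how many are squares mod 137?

(5/137) = -1 → non-residue.
(31/137) = -1 → non-residue.
(65/137) = +1 → QR.
(77/137) = +1 → QR.
(97/137) = -1 → non-residue.
(112/137) = +1 → QR.
(136/137) = +1 → QR.
Total quadratic residues among the 7: 4.

4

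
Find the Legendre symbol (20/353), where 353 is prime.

-1

Euler's criterion: (20/353) ≡ 20^176 (mod 353).
20^2 ≡ 47 (mod 353)
20^4 ≡ 91 (mod 353)
20^8 ≡ 162 (mod 353)
20^16 ≡ 122 (mod 353)
20^32 ≡ 58 (mod 353)
20^64 ≡ 187 (mod 353)
20^128 ≡ 22 (mod 353)
20^176 = 20^(128+32+16) ≡ 352 (mod 353).
Result is 352 ≡ −1, so (20/353) = −1.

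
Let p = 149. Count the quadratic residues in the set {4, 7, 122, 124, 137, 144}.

(4/149) = +1 → QR.
(7/149) = +1 → QR.
(122/149) = -1 → non-residue.
(124/149) = +1 → QR.
(137/149) = -1 → non-residue.
(144/149) = +1 → QR.
Total quadratic residues among the 6: 4.

4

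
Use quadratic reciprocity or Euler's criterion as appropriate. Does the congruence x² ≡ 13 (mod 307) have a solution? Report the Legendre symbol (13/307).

-1

Euler's criterion: (13/307) ≡ 13^153 (mod 307).
13^2 ≡ 169 (mod 307)
13^4 ≡ 10 (mod 307)
13^8 ≡ 100 (mod 307)
13^16 ≡ 176 (mod 307)
13^32 ≡ 276 (mod 307)
13^64 ≡ 40 (mod 307)
13^128 ≡ 65 (mod 307)
13^153 = 13^(128+16+8+1) ≡ 306 (mod 307).
Result is 306 ≡ −1, so (13/307) = −1.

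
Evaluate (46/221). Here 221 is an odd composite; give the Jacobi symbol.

Pull out 2: since 221 ≡ 5 (mod 8), (2/221) = -1.
Reciprocity: 23 ≡ 3 and 221 ≡ 1 (mod 4), so (23/221) = +(221/23).
Reduce top mod 23: now compute (14/23).
Pull out 2: since 23 ≡ 7 (mod 8), (2/23) = +1.
Reciprocity: 7 ≡ 3 and 23 ≡ 3 (mod 4), so (7/23) = −(23/7).
Reduce top mod 7: now compute (2/7).
Pull out 2: since 7 ≡ 7 (mod 8), (2/7) = +1.
Reached (1/7) = 1. Collecting the sign flips along the way, the symbol is +1.

1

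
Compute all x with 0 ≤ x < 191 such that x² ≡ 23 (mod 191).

Since 191 ≡ 3 (mod 4), a square root of 23 is 23^((191+1)/4) = 23^48 mod 191.
Repeated squaring: 23^2≡147, 23^4≡26, 23^8≡103, 23^16≡104, 23^32≡120 (mod 191).
23^48 = 23^(32+16) ≡ 65 (mod 191).
Check: 65² = 4225 ≡ 23 (mod 191). The two roots are 65 and 126.

65, 126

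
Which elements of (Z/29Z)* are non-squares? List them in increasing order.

2,3,8,10,11,12,14,15,17,18,19,21,26,27

Square k = 1,…,14 (k and 29−k give the same square):
1²=1, 2²=4, 3²=9, 4²=16, 5²=25, 6²≡7, 7²≡20, 8²≡6, 9²≡23, 10²≡13, 11²≡5, 12²≡28, 13²≡24, 14²≡22 (mod 29).
The residues are {1, 4, 5, 6, 7, 9, 13, 16, 20, 22, 23, 24, 25, 28}; the non-residues are the remaining 14 nonzero classes.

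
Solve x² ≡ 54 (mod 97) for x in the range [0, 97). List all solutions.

97 ≡ 1 (mod 4), so we find a root by search.
Trying successive values, 32² = 1024 ≡ 54 (mod 97). The other root is 97 − 32 = 65.

32, 65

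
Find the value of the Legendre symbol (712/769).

Euler's criterion: (712/769) ≡ 712^384 (mod 769).
712^2 ≡ 173 (mod 769)
712^4 ≡ 707 (mod 769)
712^8 ≡ 768 (mod 769)
712^16 ≡ 1 (mod 769)
712^32 ≡ 1 (mod 769)
712^64 ≡ 1 (mod 769)
712^128 ≡ 1 (mod 769)
712^256 ≡ 1 (mod 769)
712^384 = 712^(256+128) ≡ 1 (mod 769).
Result is 1, so (712/769) = 1.

1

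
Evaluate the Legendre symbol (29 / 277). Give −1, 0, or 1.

1

Reciprocity: 29 ≡ 1 and 277 ≡ 1 (mod 4), so (29/277) = +(277/29).
Reduce top mod 29: now compute (16/29).
Pull out 2^4: since 29 ≡ 5 (mod 8), (2/29) = -1, so (2/29)^4 = +1.
Reached (1/29) = 1. Collecting the sign flips along the way, the symbol is +1.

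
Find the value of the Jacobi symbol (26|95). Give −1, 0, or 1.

1

Pull out 2: since 95 ≡ 7 (mod 8), (2/95) = +1.
Reciprocity: 13 ≡ 1 and 95 ≡ 3 (mod 4), so (13/95) = +(95/13).
Reduce top mod 13: now compute (4/13).
Pull out 2^2: since 13 ≡ 5 (mod 8), (2/13) = -1, so (2/13)^2 = +1.
Reached (1/13) = 1. Collecting the sign flips along the way, the symbol is +1.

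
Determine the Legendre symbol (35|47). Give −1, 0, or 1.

-1

Euler's criterion: (35/47) ≡ 35^23 (mod 47).
35^2 ≡ 3 (mod 47)
35^4 ≡ 9 (mod 47)
35^8 ≡ 34 (mod 47)
35^16 ≡ 28 (mod 47)
35^23 = 35^(16+4+2+1) ≡ 46 (mod 47).
Result is 46 ≡ −1, so (35/47) = −1.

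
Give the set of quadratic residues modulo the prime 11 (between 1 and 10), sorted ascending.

1,3,4,5,9

Square k = 1,…,5 (k and 11−k give the same square):
1²=1, 2²=4, 3²=9, 4²≡5, 5²≡3 (mod 11).
So the quadratic residues mod 11 are {1, 3, 4, 5, 9}.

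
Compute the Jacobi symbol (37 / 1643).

-1

Reciprocity: 37 ≡ 1 and 1643 ≡ 3 (mod 4), so (37/1643) = +(1643/37).
Reduce top mod 37: now compute (15/37).
Reciprocity: 15 ≡ 3 and 37 ≡ 1 (mod 4), so (15/37) = +(37/15).
Reduce top mod 15: now compute (7/15).
Reciprocity: 7 ≡ 3 and 15 ≡ 3 (mod 4), so (7/15) = −(15/7).
Reduce top mod 7: now compute (1/7).
Reached (1/7) = 1. Collecting the sign flips along the way, the symbol is -1.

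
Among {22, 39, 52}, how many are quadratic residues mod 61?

3

(22/61) = +1 → QR.
(39/61) = +1 → QR.
(52/61) = +1 → QR.
Total quadratic residues among the 3: 3.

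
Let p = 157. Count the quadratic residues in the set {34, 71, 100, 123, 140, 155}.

(34/157) = -1 → non-residue.
(71/157) = +1 → QR.
(100/157) = +1 → QR.
(123/157) = -1 → non-residue.
(140/157) = +1 → QR.
(155/157) = -1 → non-residue.
Total quadratic residues among the 6: 3.

3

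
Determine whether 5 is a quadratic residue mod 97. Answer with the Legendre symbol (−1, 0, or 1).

-1

Reciprocity: 5 ≡ 1 and 97 ≡ 1 (mod 4), so (5/97) = +(97/5).
Reduce top mod 5: now compute (2/5).
Pull out 2: since 5 ≡ 5 (mod 8), (2/5) = -1.
Reached (1/5) = 1. Collecting the sign flips along the way, the symbol is -1.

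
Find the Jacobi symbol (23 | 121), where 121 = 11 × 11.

Reciprocity: 23 ≡ 3 and 121 ≡ 1 (mod 4), so (23/121) = +(121/23).
Reduce top mod 23: now compute (6/23).
Pull out 2: since 23 ≡ 7 (mod 8), (2/23) = +1.
Reciprocity: 3 ≡ 3 and 23 ≡ 3 (mod 4), so (3/23) = −(23/3).
Reduce top mod 3: now compute (2/3).
Pull out 2: since 3 ≡ 3 (mod 8), (2/3) = -1.
Reached (1/3) = 1. Collecting the sign flips along the way, the symbol is +1.

1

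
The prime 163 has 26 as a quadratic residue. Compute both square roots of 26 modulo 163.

29, 134

Since 163 ≡ 3 (mod 4), a square root of 26 is 26^((163+1)/4) = 26^41 mod 163.
Repeated squaring: 26^2≡24, 26^4≡87, 26^8≡71, 26^16≡151, 26^32≡144 (mod 163).
26^41 = 26^(32+8+1) ≡ 134 (mod 163).
Check: 134² = 17956 ≡ 26 (mod 163). The two roots are 29 and 134.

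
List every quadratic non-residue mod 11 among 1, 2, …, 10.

Square k = 1,…,5 (k and 11−k give the same square):
1²=1, 2²=4, 3²=9, 4²≡5, 5²≡3 (mod 11).
The residues are {1, 3, 4, 5, 9}; the non-residues are the remaining 5 nonzero classes.

2, 6, 7, 8, 10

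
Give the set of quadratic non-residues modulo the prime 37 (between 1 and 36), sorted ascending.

2 5 6 8 13 14 15 17 18 19 20 22 23 24 29 31 32 35

Square k = 1,…,18 (k and 37−k give the same square):
1²=1, 2²=4, 3²=9, 4²=16, 5²=25, 6²=36, 7²≡12, 8²≡27, 9²≡7, 10²≡26, 11²≡10, 12²≡33, 13²≡21, 14²≡11, 15²≡3, 16²≡34, 17²≡30, 18²≡28 (mod 37).
The residues are {1, 3, 4, 7, 9, 10, 11, 12, 16, 21, 25, 26, 27, 28, 30, 33, 34, 36}; the non-residues are the remaining 18 nonzero classes.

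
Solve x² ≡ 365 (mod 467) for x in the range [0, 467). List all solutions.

157, 310

Since 467 ≡ 3 (mod 4), a square root of 365 is 365^((467+1)/4) = 365^117 mod 467.
Repeated squaring: 365^2≡130, 365^4≡88, 365^8≡272, 365^16≡198, 365^32≡443, 365^64≡109 (mod 467).
365^117 = 365^(64+32+16+4+1) ≡ 157 (mod 467).
Check: 157² = 24649 ≡ 365 (mod 467). The two roots are 157 and 310.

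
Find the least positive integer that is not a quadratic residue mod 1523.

(2/1523) = −1, so 2 is the smallest positive non-residue mod 1523.

2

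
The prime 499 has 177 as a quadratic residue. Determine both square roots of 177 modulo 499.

26, 473

Since 499 ≡ 3 (mod 4), a square root of 177 is 177^((499+1)/4) = 177^125 mod 499.
Repeated squaring: 177^2≡391, 177^4≡187, 177^8≡39, 177^16≡24, 177^32≡77, 177^64≡440 (mod 499).
177^125 = 177^(64+32+16+8+4+1) ≡ 26 (mod 499).
Check: 26² = 676 ≡ 177 (mod 499). The two roots are 26 and 473.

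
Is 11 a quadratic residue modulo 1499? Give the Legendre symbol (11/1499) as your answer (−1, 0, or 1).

-1

Reciprocity: 11 ≡ 3 and 1499 ≡ 3 (mod 4), so (11/1499) = −(1499/11).
Reduce top mod 11: now compute (3/11).
Reciprocity: 3 ≡ 3 and 11 ≡ 3 (mod 4), so (3/11) = −(11/3).
Reduce top mod 3: now compute (2/3).
Pull out 2: since 3 ≡ 3 (mod 8), (2/3) = -1.
Reached (1/3) = 1. Collecting the sign flips along the way, the symbol is -1.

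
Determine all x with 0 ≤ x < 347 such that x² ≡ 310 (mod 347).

122, 225

Since 347 ≡ 3 (mod 4), a square root of 310 is 310^((347+1)/4) = 310^87 mod 347.
Repeated squaring: 310^2≡328, 310^4≡14, 310^8≡196, 310^16≡246, 310^32≡138, 310^64≡306 (mod 347).
310^87 = 310^(64+16+4+2+1) ≡ 225 (mod 347).
Check: 225² = 50625 ≡ 310 (mod 347). The two roots are 122 and 225.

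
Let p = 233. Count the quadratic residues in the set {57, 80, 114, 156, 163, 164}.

0

(57/233) = -1 → non-residue.
(80/233) = -1 → non-residue.
(114/233) = -1 → non-residue.
(156/233) = -1 → non-residue.
(163/233) = -1 → non-residue.
(164/233) = -1 → non-residue.
Total quadratic residues among the 6: 0.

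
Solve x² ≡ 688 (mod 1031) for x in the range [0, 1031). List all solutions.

Since 1031 ≡ 3 (mod 4), a square root of 688 is 688^((1031+1)/4) = 688^258 mod 1031.
Repeated squaring: 688^2≡115, 688^4≡853, 688^8≡754, 688^16≡435, 688^32≡552, 688^64≡559, 688^128≡88, 688^256≡527 (mod 1031).
688^258 = 688^(256+2) ≡ 807 (mod 1031).
Check: 807² = 651249 ≡ 688 (mod 1031). The two roots are 224 and 807.

224, 807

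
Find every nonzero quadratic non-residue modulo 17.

3,5,6,7,10,11,12,14

Square k = 1,…,8 (k and 17−k give the same square):
1²=1, 2²=4, 3²=9, 4²=16, 5²≡8, 6²≡2, 7²≡15, 8²≡13 (mod 17).
The residues are {1, 2, 4, 8, 9, 13, 15, 16}; the non-residues are the remaining 8 nonzero classes.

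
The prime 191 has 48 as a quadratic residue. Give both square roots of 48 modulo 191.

95, 96

Since 191 ≡ 3 (mod 4), a square root of 48 is 48^((191+1)/4) = 48^48 mod 191.
Repeated squaring: 48^2≡12, 48^4≡144, 48^8≡108, 48^16≡13, 48^32≡169 (mod 191).
48^48 = 48^(32+16) ≡ 96 (mod 191).
Check: 96² = 9216 ≡ 48 (mod 191). The two roots are 95 and 96.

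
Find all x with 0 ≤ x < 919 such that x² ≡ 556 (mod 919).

Since 919 ≡ 3 (mod 4), a square root of 556 is 556^((919+1)/4) = 556^230 mod 919.
Repeated squaring: 556^2≡352, 556^4≡758, 556^8≡189, 556^16≡799, 556^32≡615, 556^64≡516, 556^128≡665 (mod 919).
556^230 = 556^(128+64+32+4+2) ≡ 236 (mod 919).
Check: 236² = 55696 ≡ 556 (mod 919). The two roots are 236 and 683.

236, 683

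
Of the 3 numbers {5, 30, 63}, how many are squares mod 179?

(5/179) = +1 → QR.
(30/179) = -1 → non-residue.
(63/179) = -1 → non-residue.
Total quadratic residues among the 3: 1.

1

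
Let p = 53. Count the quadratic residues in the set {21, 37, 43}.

2

(21/53) = -1 → non-residue.
(37/53) = +1 → QR.
(43/53) = +1 → QR.
Total quadratic residues among the 3: 2.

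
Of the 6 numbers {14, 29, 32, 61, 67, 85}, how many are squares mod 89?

(14/89) = -1 → non-residue.
(29/89) = -1 → non-residue.
(32/89) = +1 → QR.
(61/89) = -1 → non-residue.
(67/89) = +1 → QR.
(85/89) = +1 → QR.
Total quadratic residues among the 6: 3.

3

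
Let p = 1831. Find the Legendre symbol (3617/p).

-1

First reduce: 3617 ≡ 1786 (mod 1831).
Pull out 2: since 1831 ≡ 7 (mod 8), (2/1831) = +1.
Reciprocity: 893 ≡ 1 and 1831 ≡ 3 (mod 4), so (893/1831) = +(1831/893).
Reduce top mod 893: now compute (45/893).
Reciprocity: 45 ≡ 1 and 893 ≡ 1 (mod 4), so (45/893) = +(893/45).
Reduce top mod 45: now compute (38/45).
Pull out 2: since 45 ≡ 5 (mod 8), (2/45) = -1.
Reciprocity: 19 ≡ 3 and 45 ≡ 1 (mod 4), so (19/45) = +(45/19).
Reduce top mod 19: now compute (7/19).
Reciprocity: 7 ≡ 3 and 19 ≡ 3 (mod 4), so (7/19) = −(19/7).
Reduce top mod 7: now compute (5/7).
Reciprocity: 5 ≡ 1 and 7 ≡ 3 (mod 4), so (5/7) = +(7/5).
Reduce top mod 5: now compute (2/5).
Pull out 2: since 5 ≡ 5 (mod 8), (2/5) = -1.
Reached (1/5) = 1. Collecting the sign flips along the way, the symbol is -1.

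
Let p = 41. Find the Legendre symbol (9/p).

1

Reciprocity: 9 ≡ 1 and 41 ≡ 1 (mod 4), so (9/41) = +(41/9).
Reduce top mod 9: now compute (5/9).
Reciprocity: 5 ≡ 1 and 9 ≡ 1 (mod 4), so (5/9) = +(9/5).
Reduce top mod 5: now compute (4/5).
Pull out 2^2: since 5 ≡ 5 (mod 8), (2/5) = -1, so (2/5)^2 = +1.
Reached (1/5) = 1. Collecting the sign flips along the way, the symbol is +1.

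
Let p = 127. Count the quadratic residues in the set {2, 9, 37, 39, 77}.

3

(2/127) = +1 → QR.
(9/127) = +1 → QR.
(37/127) = +1 → QR.
(39/127) = -1 → non-residue.
(77/127) = -1 → non-residue.
Total quadratic residues among the 5: 3.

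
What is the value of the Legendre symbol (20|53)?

Pull out 2^2: since 53 ≡ 5 (mod 8), (2/53) = -1, so (2/53)^2 = +1.
Reciprocity: 5 ≡ 1 and 53 ≡ 1 (mod 4), so (5/53) = +(53/5).
Reduce top mod 5: now compute (3/5).
Reciprocity: 3 ≡ 3 and 5 ≡ 1 (mod 4), so (3/5) = +(5/3).
Reduce top mod 3: now compute (2/3).
Pull out 2: since 3 ≡ 3 (mod 8), (2/3) = -1.
Reached (1/3) = 1. Collecting the sign flips along the way, the symbol is -1.

-1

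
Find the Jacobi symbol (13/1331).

-1

Reciprocity: 13 ≡ 1 and 1331 ≡ 3 (mod 4), so (13/1331) = +(1331/13).
Reduce top mod 13: now compute (5/13).
Reciprocity: 5 ≡ 1 and 13 ≡ 1 (mod 4), so (5/13) = +(13/5).
Reduce top mod 5: now compute (3/5).
Reciprocity: 3 ≡ 3 and 5 ≡ 1 (mod 4), so (3/5) = +(5/3).
Reduce top mod 3: now compute (2/3).
Pull out 2: since 3 ≡ 3 (mod 8), (2/3) = -1.
Reached (1/3) = 1. Collecting the sign flips along the way, the symbol is -1.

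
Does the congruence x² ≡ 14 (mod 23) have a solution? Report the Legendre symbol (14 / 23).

-1

Pull out 2: since 23 ≡ 7 (mod 8), (2/23) = +1.
Reciprocity: 7 ≡ 3 and 23 ≡ 3 (mod 4), so (7/23) = −(23/7).
Reduce top mod 7: now compute (2/7).
Pull out 2: since 7 ≡ 7 (mod 8), (2/7) = +1.
Reached (1/7) = 1. Collecting the sign flips along the way, the symbol is -1.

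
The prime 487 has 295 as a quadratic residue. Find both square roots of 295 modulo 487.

Since 487 ≡ 3 (mod 4), a square root of 295 is 295^((487+1)/4) = 295^122 mod 487.
Repeated squaring: 295^2≡339, 295^4≡476, 295^8≡121, 295^16≡31, 295^32≡474, 295^64≡169 (mod 487).
295^122 = 295^(64+32+16+8+2) ≡ 311 (mod 487).
Check: 311² = 96721 ≡ 295 (mod 487). The two roots are 176 and 311.

176, 311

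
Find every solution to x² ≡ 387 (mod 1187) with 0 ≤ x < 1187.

584, 603

Since 1187 ≡ 3 (mod 4), a square root of 387 is 387^((1187+1)/4) = 387^297 mod 1187.
Repeated squaring: 387^2≡207, 387^4≡117, 387^8≡632, 387^16≡592, 387^32≡299, 387^64≡376, 387^128≡123, 387^256≡885 (mod 1187).
387^297 = 387^(256+32+8+1) ≡ 603 (mod 1187).
Check: 603² = 363609 ≡ 387 (mod 1187). The two roots are 584 and 603.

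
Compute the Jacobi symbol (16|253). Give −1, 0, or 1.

Pull out 2^4: since 253 ≡ 5 (mod 8), (2/253) = -1, so (2/253)^4 = +1.
Reached (1/253) = 1. Collecting the sign flips along the way, the symbol is +1.

1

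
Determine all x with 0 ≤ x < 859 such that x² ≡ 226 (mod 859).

400, 459

Since 859 ≡ 3 (mod 4), a square root of 226 is 226^((859+1)/4) = 226^215 mod 859.
Repeated squaring: 226^2≡395, 226^4≡546, 226^8≡43, 226^16≡131, 226^32≡840, 226^64≡361, 226^128≡612 (mod 859).
226^215 = 226^(128+64+16+4+2+1) ≡ 400 (mod 859).
Check: 400² = 160000 ≡ 226 (mod 859). The two roots are 400 and 459.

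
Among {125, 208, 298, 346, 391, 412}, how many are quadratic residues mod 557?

(125/557) = -1 → non-residue.
(208/557) = -1 → non-residue.
(298/557) = -1 → non-residue.
(346/557) = -1 → non-residue.
(391/557) = -1 → non-residue.
(412/557) = -1 → non-residue.
Total quadratic residues among the 6: 0.

0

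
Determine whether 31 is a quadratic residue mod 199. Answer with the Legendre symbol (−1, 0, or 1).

Euler's criterion: (31/199) ≡ 31^99 (mod 199).
31^2 ≡ 165 (mod 199)
31^4 ≡ 161 (mod 199)
31^8 ≡ 51 (mod 199)
31^16 ≡ 14 (mod 199)
31^32 ≡ 196 (mod 199)
31^64 ≡ 9 (mod 199)
31^99 = 31^(64+32+2+1) ≡ 1 (mod 199).
Result is 1, so (31/199) = 1.

1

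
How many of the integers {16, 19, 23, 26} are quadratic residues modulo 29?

(16/29) = +1 → QR.
(19/29) = -1 → non-residue.
(23/29) = +1 → QR.
(26/29) = -1 → non-residue.
Total quadratic residues among the 4: 2.

2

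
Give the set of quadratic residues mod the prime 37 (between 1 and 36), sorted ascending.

1, 3, 4, 7, 9, 10, 11, 12, 16, 21, 25, 26, 27, 28, 30, 33, 34, 36

Square k = 1,…,18 (k and 37−k give the same square):
1²=1, 2²=4, 3²=9, 4²=16, 5²=25, 6²=36, 7²≡12, 8²≡27, 9²≡7, 10²≡26, 11²≡10, 12²≡33, 13²≡21, 14²≡11, 15²≡3, 16²≡34, 17²≡30, 18²≡28 (mod 37).
So the quadratic residues mod 37 are {1, 3, 4, 7, 9, 10, 11, 12, 16, 21, 25, 26, 27, 28, 30, 33, 34, 36}.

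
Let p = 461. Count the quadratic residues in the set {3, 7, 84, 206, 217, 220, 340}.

(3/461) = -1 → non-residue.
(7/461) = -1 → non-residue.
(84/461) = +1 → QR.
(206/461) = -1 → non-residue.
(217/461) = +1 → QR.
(220/461) = -1 → non-residue.
(340/461) = +1 → QR.
Total quadratic residues among the 7: 3.

3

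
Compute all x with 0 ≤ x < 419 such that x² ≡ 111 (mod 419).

Since 419 ≡ 3 (mod 4), a square root of 111 is 111^((419+1)/4) = 111^105 mod 419.
Repeated squaring: 111^2≡170, 111^4≡408, 111^8≡121, 111^16≡395, 111^32≡157, 111^64≡347 (mod 419).
111^105 = 111^(64+32+8+1) ≡ 207 (mod 419).
Check: 207² = 42849 ≡ 111 (mod 419). The two roots are 207 and 212.

207, 212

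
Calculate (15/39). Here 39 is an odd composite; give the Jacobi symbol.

0

Reciprocity: 15 ≡ 3 and 39 ≡ 3 (mod 4), so (15/39) = −(39/15).
Reduce top mod 15: now compute (9/15).
Reciprocity: 9 ≡ 1 and 15 ≡ 3 (mod 4), so (9/15) = +(15/9).
Reduce top mod 9: now compute (6/9).
Pull out 2: since 9 ≡ 1 (mod 8), (2/9) = +1.
Reciprocity: 3 ≡ 3 and 9 ≡ 1 (mod 4), so (3/9) = +(9/3).
Reduce top mod 3: now compute (0/3).
Top reduces to 0: gcd > 1, so the symbol is 0.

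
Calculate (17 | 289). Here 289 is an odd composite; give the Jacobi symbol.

0

Reciprocity: 17 ≡ 1 and 289 ≡ 1 (mod 4), so (17/289) = +(289/17).
Reduce top mod 17: now compute (0/17).
Top reduces to 0: gcd > 1, so the symbol is 0.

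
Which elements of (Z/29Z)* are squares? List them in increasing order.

1 4 5 6 7 9 13 16 20 22 23 24 25 28

Square k = 1,…,14 (k and 29−k give the same square):
1²=1, 2²=4, 3²=9, 4²=16, 5²=25, 6²≡7, 7²≡20, 8²≡6, 9²≡23, 10²≡13, 11²≡5, 12²≡28, 13²≡24, 14²≡22 (mod 29).
So the quadratic residues mod 29 are {1, 4, 5, 6, 7, 9, 13, 16, 20, 22, 23, 24, 25, 28}.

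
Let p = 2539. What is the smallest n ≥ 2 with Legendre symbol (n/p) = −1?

(2/2539) = −1, so 2 is the smallest positive non-residue mod 2539.

2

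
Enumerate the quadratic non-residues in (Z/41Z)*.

3, 6, 7, 11, 12, 13, 14, 15, 17, 19, 22, 24, 26, 27, 28, 29, 30, 34, 35, 38

Square k = 1,…,20 (k and 41−k give the same square):
1²=1, 2²=4, 3²=9, 4²=16, 5²=25, 6²=36, 7²≡8, 8²≡23, 9²≡40, 10²≡18, 11²≡39, 12²≡21, 13²≡5, 14²≡32, 15²≡20, 16²≡10, 17²≡2, 18²≡37, 19²≡33, 20²≡31 (mod 41).
The residues are {1, 2, 4, 5, 8, 9, 10, 16, 18, 20, 21, 23, 25, 31, 32, 33, 36, 37, 39, 40}; the non-residues are the remaining 20 nonzero classes.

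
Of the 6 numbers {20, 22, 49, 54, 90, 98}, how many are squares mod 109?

3

(20/109) = +1 → QR.
(22/109) = +1 → QR.
(49/109) = +1 → QR.
(54/109) = -1 → non-residue.
(90/109) = -1 → non-residue.
(98/109) = -1 → non-residue.
Total quadratic residues among the 6: 3.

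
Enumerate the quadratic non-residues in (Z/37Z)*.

2,5,6,8,13,14,15,17,18,19,20,22,23,24,29,31,32,35

Square k = 1,…,18 (k and 37−k give the same square):
1²=1, 2²=4, 3²=9, 4²=16, 5²=25, 6²=36, 7²≡12, 8²≡27, 9²≡7, 10²≡26, 11²≡10, 12²≡33, 13²≡21, 14²≡11, 15²≡3, 16²≡34, 17²≡30, 18²≡28 (mod 37).
The residues are {1, 3, 4, 7, 9, 10, 11, 12, 16, 21, 25, 26, 27, 28, 30, 33, 34, 36}; the non-residues are the remaining 18 nonzero classes.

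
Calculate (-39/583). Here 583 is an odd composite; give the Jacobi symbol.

-1

First reduce: -39 ≡ 544 (mod 583).
Pull out 2^5: since 583 ≡ 7 (mod 8), (2/583) = +1, so (2/583)^5 = +1.
Reciprocity: 17 ≡ 1 and 583 ≡ 3 (mod 4), so (17/583) = +(583/17).
Reduce top mod 17: now compute (5/17).
Reciprocity: 5 ≡ 1 and 17 ≡ 1 (mod 4), so (5/17) = +(17/5).
Reduce top mod 5: now compute (2/5).
Pull out 2: since 5 ≡ 5 (mod 8), (2/5) = -1.
Reached (1/5) = 1. Collecting the sign flips along the way, the symbol is -1.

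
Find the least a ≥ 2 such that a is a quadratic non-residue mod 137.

(2/137) = +1, so 2 is a residue.
(3/137) = −1, so 3 is the smallest positive non-residue mod 137.

3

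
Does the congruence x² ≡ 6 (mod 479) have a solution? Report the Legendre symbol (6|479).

1

Pull out 2: since 479 ≡ 7 (mod 8), (2/479) = +1.
Reciprocity: 3 ≡ 3 and 479 ≡ 3 (mod 4), so (3/479) = −(479/3).
Reduce top mod 3: now compute (2/3).
Pull out 2: since 3 ≡ 3 (mod 8), (2/3) = -1.
Reached (1/3) = 1. Collecting the sign flips along the way, the symbol is +1.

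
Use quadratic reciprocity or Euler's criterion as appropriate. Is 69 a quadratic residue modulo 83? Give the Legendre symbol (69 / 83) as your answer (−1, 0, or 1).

Euler's criterion: (69/83) ≡ 69^41 (mod 83).
69^2 ≡ 30 (mod 83)
69^4 ≡ 70 (mod 83)
69^8 ≡ 3 (mod 83)
69^16 ≡ 9 (mod 83)
69^32 ≡ 81 (mod 83)
69^41 = 69^(32+8+1) ≡ 1 (mod 83).
Result is 1, so (69/83) = 1.

1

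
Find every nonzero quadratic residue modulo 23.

1 2 3 4 6 8 9 12 13 16 18

Square k = 1,…,11 (k and 23−k give the same square):
1²=1, 2²=4, 3²=9, 4²=16, 5²≡2, 6²≡13, 7²≡3, 8²≡18, 9²≡12, 10²≡8, 11²≡6 (mod 23).
So the quadratic residues mod 23 are {1, 2, 3, 4, 6, 8, 9, 12, 13, 16, 18}.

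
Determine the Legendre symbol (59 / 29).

1

Euler's criterion: (59/29) ≡ 1^14 (mod 29).
1^2 ≡ 1 (mod 29)
1^4 ≡ 1 (mod 29)
1^8 ≡ 1 (mod 29)
1^14 = 1^(8+4+2) ≡ 1 (mod 29).
Result is 1, so (59/29) = 1.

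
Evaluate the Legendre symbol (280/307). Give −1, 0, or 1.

1

Euler's criterion: (280/307) ≡ 280^153 (mod 307).
280^2 ≡ 115 (mod 307)
280^4 ≡ 24 (mod 307)
280^8 ≡ 269 (mod 307)
280^16 ≡ 216 (mod 307)
280^32 ≡ 299 (mod 307)
280^64 ≡ 64 (mod 307)
280^128 ≡ 105 (mod 307)
280^153 = 280^(128+16+8+1) ≡ 1 (mod 307).
Result is 1, so (280/307) = 1.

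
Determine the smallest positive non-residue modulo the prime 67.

(2/67) = −1, so 2 is the smallest positive non-residue mod 67.

2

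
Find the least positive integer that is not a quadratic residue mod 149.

(2/149) = −1, so 2 is the smallest positive non-residue mod 149.

2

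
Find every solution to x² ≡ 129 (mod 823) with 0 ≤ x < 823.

Since 823 ≡ 3 (mod 4), a square root of 129 is 129^((823+1)/4) = 129^206 mod 823.
Repeated squaring: 129^2≡181, 129^4≡664, 129^8≡591, 129^16≡329, 129^32≡428, 129^64≡478, 129^128≡513 (mod 823).
129^206 = 129^(128+64+8+4+2) ≡ 141 (mod 823).
Check: 141² = 19881 ≡ 129 (mod 823). The two roots are 141 and 682.

141, 682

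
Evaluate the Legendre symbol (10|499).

-1

Euler's criterion: (10/499) ≡ 10^249 (mod 499).
10^2 ≡ 100 (mod 499)
10^4 ≡ 20 (mod 499)
10^8 ≡ 400 (mod 499)
10^16 ≡ 320 (mod 499)
10^32 ≡ 105 (mod 499)
10^64 ≡ 47 (mod 499)
10^128 ≡ 213 (mod 499)
10^249 = 10^(128+64+32+16+8+1) ≡ 498 (mod 499).
Result is 498 ≡ −1, so (10/499) = −1.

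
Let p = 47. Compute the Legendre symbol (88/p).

Euler's criterion: (88/47) ≡ 41^23 (mod 47).
41^2 ≡ 36 (mod 47)
41^4 ≡ 27 (mod 47)
41^8 ≡ 24 (mod 47)
41^16 ≡ 12 (mod 47)
41^23 = 41^(16+4+2+1) ≡ 46 (mod 47).
Result is 46 ≡ −1, so (88/47) = −1.

-1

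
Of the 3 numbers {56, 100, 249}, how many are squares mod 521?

1

(56/521) = -1 → non-residue.
(100/521) = +1 → QR.
(249/521) = -1 → non-residue.
Total quadratic residues among the 3: 1.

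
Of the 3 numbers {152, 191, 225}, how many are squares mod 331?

(152/331) = -1 → non-residue.
(191/331) = +1 → QR.
(225/331) = +1 → QR.
Total quadratic residues among the 3: 2.

2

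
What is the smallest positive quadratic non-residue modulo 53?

2

(2/53) = −1, so 2 is the smallest positive non-residue mod 53.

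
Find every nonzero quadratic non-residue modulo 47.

5 10 11 13 15 19 20 22 23 26 29 30 31 33 35 38 39 40 41 43 44 45 46

Square k = 1,…,23 (k and 47−k give the same square):
1²=1, 2²=4, 3²=9, 4²=16, 5²=25, 6²=36, 7²≡2, 8²≡17, 9²≡34, 10²≡6, 11²≡27, 12²≡3, 13²≡28, 14²≡8, 15²≡37, 16²≡21, 17²≡7, 18²≡42, 19²≡32, 20²≡24, 21²≡18, 22²≡14, 23²≡12 (mod 47).
The residues are {1, 2, 3, 4, 6, 7, 8, 9, 12, 14, 16, 17, 18, 21, 24, 25, 27, 28, 32, 34, 36, 37, 42}; the non-residues are the remaining 23 nonzero classes.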